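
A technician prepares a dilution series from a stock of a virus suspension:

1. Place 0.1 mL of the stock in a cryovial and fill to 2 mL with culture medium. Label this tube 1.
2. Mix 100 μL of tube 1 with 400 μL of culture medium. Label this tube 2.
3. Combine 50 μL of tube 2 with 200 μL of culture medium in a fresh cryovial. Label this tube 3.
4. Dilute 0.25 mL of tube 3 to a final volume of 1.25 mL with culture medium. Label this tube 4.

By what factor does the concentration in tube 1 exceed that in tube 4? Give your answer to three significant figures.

Step 1: 0.1 mL brought to 2 mL → factor 2/0.1 = 20
Step 2: 100 μL + 400 μL = 500 μL total → factor 500/100 = 5
Step 3: 50 μL + 200 μL = 250 μL total → factor 250/50 = 5
Step 4: 0.25 mL brought to 1.25 mL → factor 1.25/0.25 = 5
Dilution factor to tube 1 = 20; to tube 4 = 2500
[tube 1]/[tube 4] = (factor to tube 4)/(factor to tube 1) = 2500/20 = 125

125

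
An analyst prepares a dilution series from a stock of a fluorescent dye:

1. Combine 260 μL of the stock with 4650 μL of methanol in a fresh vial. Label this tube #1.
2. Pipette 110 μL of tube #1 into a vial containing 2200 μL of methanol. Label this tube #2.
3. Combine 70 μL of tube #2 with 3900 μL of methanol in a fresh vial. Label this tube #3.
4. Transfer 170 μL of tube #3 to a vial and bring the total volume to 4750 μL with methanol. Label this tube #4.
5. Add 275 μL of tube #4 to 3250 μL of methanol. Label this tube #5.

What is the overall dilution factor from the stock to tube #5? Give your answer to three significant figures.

Step 1: 260 μL + 4650 μL = 4910 μL total → factor 4910/260 = 18.885
Step 2: 110 μL + 2200 μL = 2310 μL total → factor 2310/110 = 21
Step 3: 70 μL + 3900 μL = 3970 μL total → factor 3970/70 = 56.714
Step 4: 170 μL brought to 4750 μL → factor 4750/170 = 27.941
Step 5: 275 μL + 3250 μL = 3525 μL total → factor 3525/275 = 12.818
Overall dilution factor = 18.885 × 21 × 56.714 × 27.941 × 12.818 = 8.0555 × 10^6

8.06 × 10^6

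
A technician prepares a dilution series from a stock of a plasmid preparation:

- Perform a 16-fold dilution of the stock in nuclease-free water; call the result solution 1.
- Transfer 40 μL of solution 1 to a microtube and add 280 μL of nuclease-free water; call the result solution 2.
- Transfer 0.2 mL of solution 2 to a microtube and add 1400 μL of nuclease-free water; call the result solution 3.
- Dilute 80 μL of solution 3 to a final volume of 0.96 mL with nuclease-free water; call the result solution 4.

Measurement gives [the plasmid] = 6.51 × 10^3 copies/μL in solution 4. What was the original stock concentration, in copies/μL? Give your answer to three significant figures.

8.00 × 10^7 copies/μL

Step 1: 16-fold → factor 16
Step 2: 40 μL + 280 μL = 320 μL total → factor 320/40 = 8
Step 3: 0.2 mL + 1400 μL = 1.6 mL total → factor 1.6/0.2 = 8
Step 4: 80 μL brought to 0.96 mL → factor 960/80 = 12
Overall dilution factor = 16 × 8 × 8 × 12 = 12288
Stock = 6.51 × 10^3 copies/μL × 12288 = 8.00 × 10^7 copies/μL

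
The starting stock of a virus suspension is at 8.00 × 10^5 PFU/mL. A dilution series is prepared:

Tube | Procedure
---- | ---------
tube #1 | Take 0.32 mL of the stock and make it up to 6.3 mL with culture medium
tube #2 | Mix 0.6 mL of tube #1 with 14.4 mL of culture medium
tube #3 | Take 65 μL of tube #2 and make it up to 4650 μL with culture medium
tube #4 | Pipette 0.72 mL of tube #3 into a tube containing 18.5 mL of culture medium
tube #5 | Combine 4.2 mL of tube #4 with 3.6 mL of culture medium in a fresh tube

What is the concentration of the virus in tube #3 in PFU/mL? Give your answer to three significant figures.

22.7 PFU/mL

Step 1: 0.32 mL brought to 6.3 mL → factor 6.3/0.32 = 19.688
Step 2: 0.6 mL + 14.4 mL = 15 mL total → factor 15/0.6 = 25
Step 3: 65 μL brought to 4650 μL → factor 4650/65 = 71.538
Dilution factor through tube #3 = 19.688 × 25 × 71.538 = 35210
[tube #3] = 8.00 × 10^5 PFU/mL / 35210 = 22.7 PFU/mL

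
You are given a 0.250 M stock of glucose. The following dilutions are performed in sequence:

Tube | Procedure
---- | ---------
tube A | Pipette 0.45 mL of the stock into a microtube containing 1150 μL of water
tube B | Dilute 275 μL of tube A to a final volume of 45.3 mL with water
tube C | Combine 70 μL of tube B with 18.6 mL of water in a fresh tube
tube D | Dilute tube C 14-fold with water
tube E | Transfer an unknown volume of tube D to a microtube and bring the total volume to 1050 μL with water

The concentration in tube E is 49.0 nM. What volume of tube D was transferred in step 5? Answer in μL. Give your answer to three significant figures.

Step 1: 0.45 mL + 1150 μL = 1.6 mL total → factor 1.6/0.45 = 3.5556
Step 2: 275 μL brought to 45.3 mL → factor 45300/275 = 164.73
Step 3: 70 μL + 18.6 mL = 18670 μL total → factor 18670/70 = 266.71
Step 4: 14-fold → factor 14
Step 5: v brought to 1050 μL → factor = 1050 μL/v
Product of known-step factors = 2.187 × 10^6
Overall factor = 0.250 M / (49.0 nM) = 5.102 × 10^6
Step-5 factor = 5.102 × 10^6 / 2.187 × 10^6 = 2.3329
v = 1050 μL / 2.3329 = 450 μL

450 μL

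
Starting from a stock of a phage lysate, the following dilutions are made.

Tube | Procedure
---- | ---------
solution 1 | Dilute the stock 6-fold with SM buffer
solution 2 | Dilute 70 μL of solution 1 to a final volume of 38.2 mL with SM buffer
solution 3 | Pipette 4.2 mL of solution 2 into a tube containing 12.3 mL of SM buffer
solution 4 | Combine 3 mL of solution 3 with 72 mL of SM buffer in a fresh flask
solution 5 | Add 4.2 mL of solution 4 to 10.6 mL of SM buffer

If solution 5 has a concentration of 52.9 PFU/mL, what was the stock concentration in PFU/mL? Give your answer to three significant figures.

Step 1: 6-fold → factor 6
Step 2: 70 μL brought to 38.2 mL → factor 38200/70 = 545.71
Step 3: 4.2 mL + 12.3 mL = 16.5 mL total → factor 16.5/4.2 = 3.9286
Step 4: 3 mL + 72 mL = 75 mL total → factor 75/3 = 25
Step 5: 4.2 mL + 10.6 mL = 14.8 mL total → factor 14.8/4.2 = 3.5238
Overall dilution factor = 6 × 545.71 × 3.9286 × 25 × 3.5238 = 1.1332 × 10^6
Stock = 52.9 PFU/mL × 1.1332 × 10^6 = 5.99 × 10^7 PFU/mL

5.99 × 10^7 PFU/mL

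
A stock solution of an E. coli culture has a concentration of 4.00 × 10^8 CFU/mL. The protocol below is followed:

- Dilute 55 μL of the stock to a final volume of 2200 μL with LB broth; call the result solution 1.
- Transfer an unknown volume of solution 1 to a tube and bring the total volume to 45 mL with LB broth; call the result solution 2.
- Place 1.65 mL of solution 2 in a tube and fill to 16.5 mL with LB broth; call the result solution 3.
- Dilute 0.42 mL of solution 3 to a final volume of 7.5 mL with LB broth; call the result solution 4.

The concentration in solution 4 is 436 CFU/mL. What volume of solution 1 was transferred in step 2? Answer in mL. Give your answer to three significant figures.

Step 1: 55 μL brought to 2200 μL → factor 2200/55 = 40
Step 2: v brought to 45 mL → factor = 45 mL/v
Step 3: 1.65 mL brought to 16.5 mL → factor 16.5/1.65 = 10
Step 4: 0.42 mL brought to 7.5 mL → factor 7.5/0.42 = 17.857
Product of known-step factors = 7142.9
Overall factor = 4.00 × 10^8 CFU/mL / (436 CFU/mL) = 9.1743 × 10^5
Step-2 factor = 9.1743 × 10^5 / 7142.9 = 128.44
v = 45 mL / 128.44 = 0.350 mL

0.350 mL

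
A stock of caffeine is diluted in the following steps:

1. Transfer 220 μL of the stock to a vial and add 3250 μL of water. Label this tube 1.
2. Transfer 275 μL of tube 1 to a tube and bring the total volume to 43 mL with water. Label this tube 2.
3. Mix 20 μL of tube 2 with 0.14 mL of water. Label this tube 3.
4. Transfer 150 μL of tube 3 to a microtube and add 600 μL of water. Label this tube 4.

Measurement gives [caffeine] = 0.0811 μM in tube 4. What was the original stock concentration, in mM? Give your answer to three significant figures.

Step 1: 220 μL + 3250 μL = 3470 μL total → factor 3470/220 = 15.773
Step 2: 275 μL brought to 43 mL → factor 43000/275 = 156.36
Step 3: 20 μL + 0.14 mL = 160 μL total → factor 160/20 = 8
Step 4: 150 μL + 600 μL = 750 μL total → factor 750/150 = 5
Overall dilution factor = 15.773 × 156.36 × 8 × 5 = 98651
Stock = 0.0811 μM × 98651 = 8001 μM = 8.00 mM

8.00 mM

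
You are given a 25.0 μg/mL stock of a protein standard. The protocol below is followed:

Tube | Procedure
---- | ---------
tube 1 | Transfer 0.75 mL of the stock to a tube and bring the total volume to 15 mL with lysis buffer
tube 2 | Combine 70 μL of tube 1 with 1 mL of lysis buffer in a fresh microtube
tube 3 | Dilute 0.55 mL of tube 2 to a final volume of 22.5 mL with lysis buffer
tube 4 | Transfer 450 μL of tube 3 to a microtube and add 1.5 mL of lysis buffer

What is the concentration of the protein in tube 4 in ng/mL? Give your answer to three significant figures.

0.461 ng/mL

Step 1: 0.75 mL brought to 15 mL → factor 15/0.75 = 20
Step 2: 70 μL + 1 mL = 1070 μL total → factor 1070/70 = 15.286
Step 3: 0.55 mL brought to 22.5 mL → factor 22.5/0.55 = 40.909
Step 4: 450 μL + 1.5 mL = 1950 μL total → factor 1950/450 = 4.3333
Overall dilution factor = 20 × 15.286 × 40.909 × 4.3333 = 54195
Final = 25.0 μg/mL / 54195 = 0.0004613 μg/mL = 0.461 ng/mL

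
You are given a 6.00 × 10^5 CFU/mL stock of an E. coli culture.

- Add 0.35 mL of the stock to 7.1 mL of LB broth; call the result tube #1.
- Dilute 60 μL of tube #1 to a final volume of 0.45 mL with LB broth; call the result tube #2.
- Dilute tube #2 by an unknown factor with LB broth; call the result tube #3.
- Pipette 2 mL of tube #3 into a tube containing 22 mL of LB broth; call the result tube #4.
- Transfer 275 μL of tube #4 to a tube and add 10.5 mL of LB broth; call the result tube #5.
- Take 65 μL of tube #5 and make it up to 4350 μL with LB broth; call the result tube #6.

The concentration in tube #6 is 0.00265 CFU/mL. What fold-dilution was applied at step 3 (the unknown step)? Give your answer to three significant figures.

Step 1: 0.35 mL + 7.1 mL = 7.45 mL total → factor 7.45/0.35 = 21.286
Step 2: 60 μL brought to 0.45 mL → factor 450/60 = 7.5
Step 3: unknown factor x
Step 4: 2 mL + 22 mL = 24 mL total → factor 24/2 = 12
Step 5: 275 μL + 10.5 mL = 10775 μL total → factor 10775/275 = 39.182
Step 6: 65 μL brought to 4350 μL → factor 4350/65 = 66.923
Product of known-step factors = 5.0233 × 10^6
Overall factor = 6.00 × 10^5 CFU/mL / (0.00265 CFU/mL) = 2.2642 × 10^8
x = 2.2642 × 10^8 / 5.0233 × 10^6 = 45.1

45.1-fold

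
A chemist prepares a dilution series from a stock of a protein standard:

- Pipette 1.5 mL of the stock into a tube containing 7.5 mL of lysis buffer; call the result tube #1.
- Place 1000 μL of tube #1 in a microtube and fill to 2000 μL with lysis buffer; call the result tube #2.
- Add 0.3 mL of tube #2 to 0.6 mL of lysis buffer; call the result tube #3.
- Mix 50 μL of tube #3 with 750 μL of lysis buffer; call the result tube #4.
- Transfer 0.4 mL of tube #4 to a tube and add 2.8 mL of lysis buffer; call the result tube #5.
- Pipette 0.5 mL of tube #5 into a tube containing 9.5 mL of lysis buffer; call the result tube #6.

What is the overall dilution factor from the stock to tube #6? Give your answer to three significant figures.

Step 1: 1.5 mL + 7.5 mL = 9 mL total → factor 9/1.5 = 6
Step 2: 1000 μL brought to 2000 μL → factor 2000/1000 = 2
Step 3: 0.3 mL + 0.6 mL = 0.9 mL total → factor 0.9/0.3 = 3
Step 4: 50 μL + 750 μL = 800 μL total → factor 800/50 = 16
Step 5: 0.4 mL + 2.8 mL = 3.2 mL total → factor 3.2/0.4 = 8
Step 6: 0.5 mL + 9.5 mL = 10 mL total → factor 10/0.5 = 20
Overall dilution factor = 6 × 2 × 3 × 16 × 8 × 20 = 92160

9.22 × 10^4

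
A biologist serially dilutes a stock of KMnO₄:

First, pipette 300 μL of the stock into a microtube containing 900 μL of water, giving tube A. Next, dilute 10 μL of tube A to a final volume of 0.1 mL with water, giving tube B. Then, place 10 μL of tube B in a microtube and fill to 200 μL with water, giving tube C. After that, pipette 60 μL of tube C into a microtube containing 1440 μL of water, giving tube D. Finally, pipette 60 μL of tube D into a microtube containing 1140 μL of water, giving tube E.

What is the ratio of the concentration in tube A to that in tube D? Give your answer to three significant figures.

Step 1: 300 μL + 900 μL = 1200 μL total → factor 1200/300 = 4
Step 2: 10 μL brought to 0.1 mL → factor 100/10 = 10
Step 3: 10 μL brought to 200 μL → factor 200/10 = 20
Step 4: 60 μL + 1440 μL = 1500 μL total → factor 1500/60 = 25
Dilution factor to tube A = 4; to tube D = 20000
[tube A]/[tube D] = (factor to tube D)/(factor to tube A) = 20000/4 = 5.00 × 10^3

5.00 × 10^3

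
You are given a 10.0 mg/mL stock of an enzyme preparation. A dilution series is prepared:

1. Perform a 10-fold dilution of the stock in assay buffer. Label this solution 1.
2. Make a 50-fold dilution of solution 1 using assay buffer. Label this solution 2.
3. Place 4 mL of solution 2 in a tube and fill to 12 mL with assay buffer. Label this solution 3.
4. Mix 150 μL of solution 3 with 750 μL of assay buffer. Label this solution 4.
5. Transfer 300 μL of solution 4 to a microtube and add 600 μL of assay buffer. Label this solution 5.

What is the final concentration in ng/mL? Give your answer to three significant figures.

Step 1: 10-fold → factor 10
Step 2: 50-fold → factor 50
Step 3: 4 mL brought to 12 mL → factor 12/4 = 3
Step 4: 150 μL + 750 μL = 900 μL total → factor 900/150 = 6
Step 5: 300 μL + 600 μL = 900 μL total → factor 900/300 = 3
Overall dilution factor = 10 × 50 × 3 × 6 × 3 = 27000
Final = 10.0 mg/mL / 27000 = 0.0003704 mg/mL = 370 ng/mL

370 ng/mL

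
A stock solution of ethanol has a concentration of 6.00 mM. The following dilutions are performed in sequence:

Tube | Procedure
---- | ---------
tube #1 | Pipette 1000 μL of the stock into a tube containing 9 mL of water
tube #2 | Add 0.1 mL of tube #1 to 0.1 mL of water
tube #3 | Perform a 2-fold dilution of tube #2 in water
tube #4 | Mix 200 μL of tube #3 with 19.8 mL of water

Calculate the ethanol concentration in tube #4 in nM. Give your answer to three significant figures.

1.50 × 10^3 nM

Step 1: 1000 μL + 9 mL = 10000 μL total → factor 10000/1000 = 10
Step 2: 0.1 mL + 0.1 mL = 0.2 mL total → factor 0.2/0.1 = 2
Step 3: 2-fold → factor 2
Step 4: 200 μL + 19.8 mL = 20000 μL total → factor 20000/200 = 100
Dilution factor through tube #4 = 10 × 2 × 2 × 100 = 4000
[tube #4] = 6.00 mM / 4000 = 0.001500 mM = 1.50 × 10^3 nM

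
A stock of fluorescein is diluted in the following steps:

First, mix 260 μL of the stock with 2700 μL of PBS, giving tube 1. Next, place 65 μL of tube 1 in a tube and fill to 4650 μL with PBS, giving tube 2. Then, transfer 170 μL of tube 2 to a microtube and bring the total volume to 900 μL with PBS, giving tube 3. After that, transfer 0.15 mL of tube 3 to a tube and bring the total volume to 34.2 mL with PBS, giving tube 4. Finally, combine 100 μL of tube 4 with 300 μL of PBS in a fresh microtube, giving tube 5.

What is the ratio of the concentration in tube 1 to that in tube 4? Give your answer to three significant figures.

8.64 × 10^4

Step 1: 260 μL + 2700 μL = 2960 μL total → factor 2960/260 = 11.385
Step 2: 65 μL brought to 4650 μL → factor 4650/65 = 71.538
Step 3: 170 μL brought to 900 μL → factor 900/170 = 5.2941
Step 4: 0.15 mL brought to 34.2 mL → factor 34.2/0.15 = 228
Dilution factor to tube 1 = 11.385; to tube 4 = 9.8307 × 10^5
[tube 1]/[tube 4] = (factor to tube 4)/(factor to tube 1) = 9.8307 × 10^5/11.385 = 8.64 × 10^4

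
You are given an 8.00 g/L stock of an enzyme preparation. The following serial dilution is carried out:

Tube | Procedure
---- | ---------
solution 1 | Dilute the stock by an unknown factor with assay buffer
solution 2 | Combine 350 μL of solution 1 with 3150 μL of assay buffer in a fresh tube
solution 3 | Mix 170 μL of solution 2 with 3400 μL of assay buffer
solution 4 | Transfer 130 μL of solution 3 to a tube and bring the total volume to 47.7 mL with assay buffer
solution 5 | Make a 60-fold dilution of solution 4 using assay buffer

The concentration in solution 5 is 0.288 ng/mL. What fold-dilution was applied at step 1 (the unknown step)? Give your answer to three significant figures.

6.01-fold

Step 1: unknown factor x
Step 2: 350 μL + 3150 μL = 3500 μL total → factor 3500/350 = 10
Step 3: 170 μL + 3400 μL = 3570 μL total → factor 3570/170 = 21
Step 4: 130 μL brought to 47.7 mL → factor 47700/130 = 366.92
Step 5: 60-fold → factor 60
Product of known-step factors = 4.6232 × 10^6
Overall factor = 8.00 g/L / (0.288 ng/mL) = 2.7778 × 10^7
x = 2.7778 × 10^7 / 4.6232 × 10^6 = 6.01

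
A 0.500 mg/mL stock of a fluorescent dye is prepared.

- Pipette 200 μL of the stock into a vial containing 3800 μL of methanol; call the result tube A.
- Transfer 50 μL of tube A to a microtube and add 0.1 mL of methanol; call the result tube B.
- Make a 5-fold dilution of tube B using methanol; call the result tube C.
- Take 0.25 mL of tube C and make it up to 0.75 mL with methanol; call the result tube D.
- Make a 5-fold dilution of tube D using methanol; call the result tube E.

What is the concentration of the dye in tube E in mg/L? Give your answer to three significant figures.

0.111 mg/L

Step 1: 200 μL + 3800 μL = 4000 μL total → factor 4000/200 = 20
Step 2: 50 μL + 0.1 mL = 150 μL total → factor 150/50 = 3
Step 3: 5-fold → factor 5
Step 4: 0.25 mL brought to 0.75 mL → factor 0.75/0.25 = 3
Step 5: 5-fold → factor 5
Overall dilution factor = 20 × 3 × 5 × 3 × 5 = 4500
Final = 0.500 mg/mL / 4500 = 0.0001111 mg/mL = 0.111 mg/L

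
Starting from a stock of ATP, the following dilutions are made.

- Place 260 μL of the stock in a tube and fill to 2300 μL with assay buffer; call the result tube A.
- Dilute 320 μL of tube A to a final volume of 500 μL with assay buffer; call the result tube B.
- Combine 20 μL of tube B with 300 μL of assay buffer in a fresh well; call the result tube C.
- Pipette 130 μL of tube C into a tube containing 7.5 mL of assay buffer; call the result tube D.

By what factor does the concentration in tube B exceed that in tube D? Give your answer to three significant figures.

Step 1: 260 μL brought to 2300 μL → factor 2300/260 = 8.8462
Step 2: 320 μL brought to 500 μL → factor 500/320 = 1.5625
Step 3: 20 μL + 300 μL = 320 μL total → factor 320/20 = 16
Step 4: 130 μL + 7.5 mL = 7630 μL total → factor 7630/130 = 58.692
Dilution factor to tube B = 13.822; to tube D = 12980
[tube B]/[tube D] = (factor to tube D)/(factor to tube B) = 12980/13.822 = 939

939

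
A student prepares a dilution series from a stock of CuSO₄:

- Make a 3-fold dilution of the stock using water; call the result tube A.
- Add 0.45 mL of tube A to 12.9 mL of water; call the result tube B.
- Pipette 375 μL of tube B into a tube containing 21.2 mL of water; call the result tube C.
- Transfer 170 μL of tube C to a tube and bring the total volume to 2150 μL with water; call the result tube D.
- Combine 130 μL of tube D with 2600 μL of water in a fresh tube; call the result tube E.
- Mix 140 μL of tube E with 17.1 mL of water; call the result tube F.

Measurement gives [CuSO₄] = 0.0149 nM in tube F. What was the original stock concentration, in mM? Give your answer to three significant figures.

Step 1: 3-fold → factor 3
Step 2: 0.45 mL + 12.9 mL = 13.35 mL total → factor 13.35/0.45 = 29.667
Step 3: 375 μL + 21.2 mL = 21575 μL total → factor 21575/375 = 57.533
Step 4: 170 μL brought to 2150 μL → factor 2150/170 = 12.647
Step 5: 130 μL + 2600 μL = 2730 μL total → factor 2730/130 = 21
Step 6: 140 μL + 17.1 mL = 17240 μL total → factor 17240/140 = 123.14
Overall dilution factor = 3 × 29.667 × 57.533 × 12.647 × 21 × 123.14 = 1.6747 × 10^8
Stock = 0.0149 nM × 1.6747 × 10^8 = 2.495 × 10^6 nM = 2.50 mM

2.50 mM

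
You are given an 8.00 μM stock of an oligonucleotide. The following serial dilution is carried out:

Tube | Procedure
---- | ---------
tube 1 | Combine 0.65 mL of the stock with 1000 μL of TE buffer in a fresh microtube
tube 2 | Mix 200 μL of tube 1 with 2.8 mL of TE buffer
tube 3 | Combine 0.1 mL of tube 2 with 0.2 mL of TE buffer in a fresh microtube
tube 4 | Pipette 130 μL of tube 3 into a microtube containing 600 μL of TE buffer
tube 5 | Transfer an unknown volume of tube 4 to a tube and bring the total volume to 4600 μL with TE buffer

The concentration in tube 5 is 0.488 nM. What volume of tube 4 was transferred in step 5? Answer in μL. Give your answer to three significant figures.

Step 1: 0.65 mL + 1000 μL = 1.65 mL total → factor 1.65/0.65 = 2.5385
Step 2: 200 μL + 2.8 mL = 3000 μL total → factor 3000/200 = 15
Step 3: 0.1 mL + 0.2 mL = 0.3 mL total → factor 0.3/0.1 = 3
Step 4: 130 μL + 600 μL = 730 μL total → factor 730/130 = 5.6154
Step 5: v brought to 4600 μL → factor = 4600 μL/v
Product of known-step factors = 641.45
Overall factor = 8.00 μM / (0.488 nM) = 16393
Step-5 factor = 16393 / 641.45 = 25.557
v = 4600 μL / 25.557 = 180 μL

180 μL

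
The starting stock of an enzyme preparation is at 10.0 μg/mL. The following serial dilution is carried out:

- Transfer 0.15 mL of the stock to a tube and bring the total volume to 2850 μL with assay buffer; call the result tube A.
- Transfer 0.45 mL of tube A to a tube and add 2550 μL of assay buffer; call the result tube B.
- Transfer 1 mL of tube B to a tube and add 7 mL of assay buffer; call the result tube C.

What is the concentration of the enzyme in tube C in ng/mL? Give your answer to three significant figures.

9.87 ng/mL

Step 1: 0.15 mL brought to 2850 μL → factor 2.85/0.15 = 19
Step 2: 0.45 mL + 2550 μL = 3 mL total → factor 3/0.45 = 6.6667
Step 3: 1 mL + 7 mL = 8 mL total → factor 8/1 = 8
Overall dilution factor = 19 × 6.6667 × 8 = 1013.3
Final = 10.0 μg/mL / 1013.3 = 0.009868 μg/mL = 9.87 ng/mL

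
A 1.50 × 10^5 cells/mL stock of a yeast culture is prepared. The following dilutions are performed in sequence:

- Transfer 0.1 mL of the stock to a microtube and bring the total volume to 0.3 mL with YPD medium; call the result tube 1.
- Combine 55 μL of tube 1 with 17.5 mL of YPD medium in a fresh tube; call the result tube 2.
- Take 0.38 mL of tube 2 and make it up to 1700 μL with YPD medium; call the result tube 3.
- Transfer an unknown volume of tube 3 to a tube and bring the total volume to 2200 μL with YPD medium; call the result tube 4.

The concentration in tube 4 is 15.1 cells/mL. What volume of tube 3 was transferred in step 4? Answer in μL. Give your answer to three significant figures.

949 μL

Step 1: 0.1 mL brought to 0.3 mL → factor 0.3/0.1 = 3
Step 2: 55 μL + 17.5 mL = 17555 μL total → factor 17555/55 = 319.18
Step 3: 0.38 mL brought to 1700 μL → factor 1.7/0.38 = 4.4737
Step 4: v brought to 2200 μL → factor = 2200 μL/v
Product of known-step factors = 4283.8
Overall factor = 1.50 × 10^5 cells/mL / (15.1 cells/mL) = 9933.8
Step-4 factor = 9933.8 / 4283.8 = 2.3189
v = 2200 μL / 2.3189 = 949 μL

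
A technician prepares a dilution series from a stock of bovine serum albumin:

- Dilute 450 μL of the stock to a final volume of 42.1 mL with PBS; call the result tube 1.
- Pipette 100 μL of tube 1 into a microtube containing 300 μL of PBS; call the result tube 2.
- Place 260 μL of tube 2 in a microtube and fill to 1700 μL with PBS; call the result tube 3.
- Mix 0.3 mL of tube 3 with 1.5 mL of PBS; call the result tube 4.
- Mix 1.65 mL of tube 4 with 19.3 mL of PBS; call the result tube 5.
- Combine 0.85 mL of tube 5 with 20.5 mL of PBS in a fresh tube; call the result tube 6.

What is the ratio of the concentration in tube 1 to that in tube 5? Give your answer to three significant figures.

Step 1: 450 μL brought to 42.1 mL → factor 42100/450 = 93.556
Step 2: 100 μL + 300 μL = 400 μL total → factor 400/100 = 4
Step 3: 260 μL brought to 1700 μL → factor 1700/260 = 6.5385
Step 4: 0.3 mL + 1.5 mL = 1.8 mL total → factor 1.8/0.3 = 6
Step 5: 1.65 mL + 19.3 mL = 20.95 mL total → factor 20.95/1.65 = 12.697
Dilution factor to tube 1 = 93.556; to tube 5 = 1.864 × 10^5
[tube 1]/[tube 5] = (factor to tube 5)/(factor to tube 1) = 1.864 × 10^5/93.556 = 1.99 × 10^3

1.99 × 10^3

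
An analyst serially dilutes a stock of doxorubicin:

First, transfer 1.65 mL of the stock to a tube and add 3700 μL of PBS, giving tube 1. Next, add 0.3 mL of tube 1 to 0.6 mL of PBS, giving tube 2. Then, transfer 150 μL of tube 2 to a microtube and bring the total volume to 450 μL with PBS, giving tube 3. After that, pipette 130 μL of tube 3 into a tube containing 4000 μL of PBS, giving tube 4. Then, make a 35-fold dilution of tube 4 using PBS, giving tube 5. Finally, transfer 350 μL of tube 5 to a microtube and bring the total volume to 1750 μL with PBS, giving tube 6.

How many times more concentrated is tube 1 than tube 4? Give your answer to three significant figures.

286

Step 1: 1.65 mL + 3700 μL = 5.35 mL total → factor 5.35/1.65 = 3.2424
Step 2: 0.3 mL + 0.6 mL = 0.9 mL total → factor 0.9/0.3 = 3
Step 3: 150 μL brought to 450 μL → factor 450/150 = 3
Step 4: 130 μL + 4000 μL = 4130 μL total → factor 4130/130 = 31.769
Dilution factor to tube 1 = 3.2424; to tube 4 = 927.08
[tube 1]/[tube 4] = (factor to tube 4)/(factor to tube 1) = 927.08/3.2424 = 286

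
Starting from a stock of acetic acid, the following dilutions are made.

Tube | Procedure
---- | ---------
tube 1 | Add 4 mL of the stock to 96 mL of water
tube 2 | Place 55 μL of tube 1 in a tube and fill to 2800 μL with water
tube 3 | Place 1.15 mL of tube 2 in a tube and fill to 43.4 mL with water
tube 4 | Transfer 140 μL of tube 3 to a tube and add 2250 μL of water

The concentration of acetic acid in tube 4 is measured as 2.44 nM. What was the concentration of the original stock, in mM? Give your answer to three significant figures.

2.00 mM

Step 1: 4 mL + 96 mL = 100 mL total → factor 100/4 = 25
Step 2: 55 μL brought to 2800 μL → factor 2800/55 = 50.909
Step 3: 1.15 mL brought to 43.4 mL → factor 43.4/1.15 = 37.739
Step 4: 140 μL + 2250 μL = 2390 μL total → factor 2390/140 = 17.071
Overall dilution factor = 25 × 50.909 × 37.739 × 17.071 = 8.1997 × 10^5
Stock = 2.44 nM × 8.1997 × 10^5 = 2.001 × 10^6 nM = 2.00 mM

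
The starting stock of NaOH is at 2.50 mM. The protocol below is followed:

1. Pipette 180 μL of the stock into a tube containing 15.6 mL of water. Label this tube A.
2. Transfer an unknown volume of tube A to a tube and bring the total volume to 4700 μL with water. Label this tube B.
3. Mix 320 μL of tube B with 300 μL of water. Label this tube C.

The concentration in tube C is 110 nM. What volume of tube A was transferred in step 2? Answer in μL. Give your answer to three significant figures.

Step 1: 180 μL + 15.6 mL = 15780 μL total → factor 15780/180 = 87.667
Step 2: v brought to 4700 μL → factor = 4700 μL/v
Step 3: 320 μL + 300 μL = 620 μL total → factor 620/320 = 1.9375
Product of known-step factors = 169.85
Overall factor = 2.50 mM / (110 nM) = 22727
Step-2 factor = 22727 / 169.85 = 133.8
v = 4700 μL / 133.8 = 35.1 μL

35.1 μL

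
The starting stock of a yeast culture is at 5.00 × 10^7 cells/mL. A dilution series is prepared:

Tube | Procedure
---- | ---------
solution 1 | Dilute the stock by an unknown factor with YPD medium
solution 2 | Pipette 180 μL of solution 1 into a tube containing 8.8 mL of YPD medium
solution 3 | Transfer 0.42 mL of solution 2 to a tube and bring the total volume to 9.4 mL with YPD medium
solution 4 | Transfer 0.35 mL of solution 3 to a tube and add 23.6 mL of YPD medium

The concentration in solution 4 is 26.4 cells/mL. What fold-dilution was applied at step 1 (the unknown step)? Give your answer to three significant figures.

24.8-fold

Step 1: unknown factor x
Step 2: 180 μL + 8.8 mL = 8980 μL total → factor 8980/180 = 49.889
Step 3: 0.42 mL brought to 9.4 mL → factor 9.4/0.42 = 22.381
Step 4: 0.35 mL + 23.6 mL = 23.95 mL total → factor 23.95/0.35 = 68.429
Product of known-step factors = 76405
Overall factor = 5.00 × 10^7 cells/mL / (26.4 cells/mL) = 1.8939 × 10^6
x = 1.8939 × 10^6 / 76405 = 24.8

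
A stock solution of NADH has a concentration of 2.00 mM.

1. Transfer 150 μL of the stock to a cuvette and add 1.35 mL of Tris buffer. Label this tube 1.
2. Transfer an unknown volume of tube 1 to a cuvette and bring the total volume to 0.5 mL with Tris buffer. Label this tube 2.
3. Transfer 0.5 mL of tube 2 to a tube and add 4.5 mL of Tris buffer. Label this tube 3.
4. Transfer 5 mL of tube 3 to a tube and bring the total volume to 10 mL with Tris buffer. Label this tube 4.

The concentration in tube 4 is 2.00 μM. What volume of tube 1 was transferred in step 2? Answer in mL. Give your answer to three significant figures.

Step 1: 150 μL + 1.35 mL = 1500 μL total → factor 1500/150 = 10
Step 2: v brought to 0.5 mL → factor = 0.5 mL/v
Step 3: 0.5 mL + 4.5 mL = 5 mL total → factor 5/0.5 = 10
Step 4: 5 mL brought to 10 mL → factor 10/5 = 2
Product of known-step factors = 200
Overall factor = 2.00 mM / (2.00 μM) = 1000
Step-2 factor = 1000 / 200 = 5
v = 0.5 mL / 5 = 0.100 mL

0.100 mL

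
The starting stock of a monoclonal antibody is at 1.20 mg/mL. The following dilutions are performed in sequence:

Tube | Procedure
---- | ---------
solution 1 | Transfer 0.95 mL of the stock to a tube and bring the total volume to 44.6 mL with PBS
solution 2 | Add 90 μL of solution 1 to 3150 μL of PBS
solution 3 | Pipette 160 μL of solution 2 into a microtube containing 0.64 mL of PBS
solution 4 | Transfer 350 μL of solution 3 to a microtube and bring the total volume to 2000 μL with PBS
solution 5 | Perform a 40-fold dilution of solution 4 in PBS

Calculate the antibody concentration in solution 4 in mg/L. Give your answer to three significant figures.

0.0249 mg/L

Step 1: 0.95 mL brought to 44.6 mL → factor 44.6/0.95 = 46.947
Step 2: 90 μL + 3150 μL = 3240 μL total → factor 3240/90 = 36
Step 3: 160 μL + 0.64 mL = 800 μL total → factor 800/160 = 5
Step 4: 350 μL brought to 2000 μL → factor 2000/350 = 5.7143
Dilution factor through solution 4 = 46.947 × 36 × 5 × 5.7143 = 48289
[solution 4] = 1.20 mg/mL / 48289 = 2.485 × 10^-5 mg/mL = 0.0249 mg/L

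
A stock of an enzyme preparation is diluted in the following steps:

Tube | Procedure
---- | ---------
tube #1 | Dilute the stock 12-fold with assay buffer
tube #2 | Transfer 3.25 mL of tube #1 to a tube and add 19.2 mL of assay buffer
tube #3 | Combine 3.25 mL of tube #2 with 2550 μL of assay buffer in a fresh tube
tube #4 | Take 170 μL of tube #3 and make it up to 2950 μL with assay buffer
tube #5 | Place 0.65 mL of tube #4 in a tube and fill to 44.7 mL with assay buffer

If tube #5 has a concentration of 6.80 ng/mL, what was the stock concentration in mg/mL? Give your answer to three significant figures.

Step 1: 12-fold → factor 12
Step 2: 3.25 mL + 19.2 mL = 22.45 mL total → factor 22.45/3.25 = 6.9077
Step 3: 3.25 mL + 2550 μL = 5.8 mL total → factor 5.8/3.25 = 1.7846
Step 4: 170 μL brought to 2950 μL → factor 2950/170 = 17.353
Step 5: 0.65 mL brought to 44.7 mL → factor 44.7/0.65 = 68.769
Overall dilution factor = 12 × 6.9077 × 1.7846 × 17.353 × 68.769 = 1.7653 × 10^5
Stock = 6.80 ng/mL × 1.7653 × 10^5 = 1.200 × 10^6 ng/mL = 1.20 mg/mL

1.20 mg/mL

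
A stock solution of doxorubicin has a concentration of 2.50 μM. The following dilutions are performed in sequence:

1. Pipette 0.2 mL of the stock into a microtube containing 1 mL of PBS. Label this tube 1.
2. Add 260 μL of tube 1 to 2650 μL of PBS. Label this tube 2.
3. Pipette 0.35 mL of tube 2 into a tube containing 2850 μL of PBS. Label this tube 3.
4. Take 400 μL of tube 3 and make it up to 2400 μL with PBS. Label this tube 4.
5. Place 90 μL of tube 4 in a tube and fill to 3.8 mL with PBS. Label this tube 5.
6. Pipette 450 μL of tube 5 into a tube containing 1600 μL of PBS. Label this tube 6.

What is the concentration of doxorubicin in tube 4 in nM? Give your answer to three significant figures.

0.679 nM

Step 1: 0.2 mL + 1 mL = 1.2 mL total → factor 1.2/0.2 = 6
Step 2: 260 μL + 2650 μL = 2910 μL total → factor 2910/260 = 11.192
Step 3: 0.35 mL + 2850 μL = 3.2 mL total → factor 3.2/0.35 = 9.1429
Step 4: 400 μL brought to 2400 μL → factor 2400/400 = 6
Dilution factor through tube 4 = 6 × 11.192 × 9.1429 × 6 = 3683.9
[tube 4] = 2.50 μM / 3683.9 = 0.0006786 μM = 0.679 nM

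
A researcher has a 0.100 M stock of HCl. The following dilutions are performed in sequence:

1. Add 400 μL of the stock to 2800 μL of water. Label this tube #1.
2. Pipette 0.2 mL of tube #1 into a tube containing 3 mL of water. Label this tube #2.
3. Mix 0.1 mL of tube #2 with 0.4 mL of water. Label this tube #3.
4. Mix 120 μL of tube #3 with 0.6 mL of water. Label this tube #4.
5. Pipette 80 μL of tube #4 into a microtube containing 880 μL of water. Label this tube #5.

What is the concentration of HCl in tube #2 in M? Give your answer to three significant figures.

0.000781 M

Step 1: 400 μL + 2800 μL = 3200 μL total → factor 3200/400 = 8
Step 2: 0.2 mL + 3 mL = 3.2 mL total → factor 3.2/0.2 = 16
Dilution factor through tube #2 = 8 × 16 = 128
[tube #2] = 0.100 M / 128 = 0.000781 M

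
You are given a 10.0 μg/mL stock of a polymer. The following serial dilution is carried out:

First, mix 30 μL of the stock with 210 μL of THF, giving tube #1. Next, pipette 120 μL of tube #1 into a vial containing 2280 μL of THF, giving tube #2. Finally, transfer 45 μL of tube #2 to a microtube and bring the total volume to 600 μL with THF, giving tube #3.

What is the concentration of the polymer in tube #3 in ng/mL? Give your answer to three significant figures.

Step 1: 30 μL + 210 μL = 240 μL total → factor 240/30 = 8
Step 2: 120 μL + 2280 μL = 2400 μL total → factor 2400/120 = 20
Step 3: 45 μL brought to 600 μL → factor 600/45 = 13.333
Overall dilution factor = 8 × 20 × 13.333 = 2133.3
Final = 10.0 μg/mL / 2133.3 = 0.004687 μg/mL = 4.69 ng/mL

4.69 ng/mL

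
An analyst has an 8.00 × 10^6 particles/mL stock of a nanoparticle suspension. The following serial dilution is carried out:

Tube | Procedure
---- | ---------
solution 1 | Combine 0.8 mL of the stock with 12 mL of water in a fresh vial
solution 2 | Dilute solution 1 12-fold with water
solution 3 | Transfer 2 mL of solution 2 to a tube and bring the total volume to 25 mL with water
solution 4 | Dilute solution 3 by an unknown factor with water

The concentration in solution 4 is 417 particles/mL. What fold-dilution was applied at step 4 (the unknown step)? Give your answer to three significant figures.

7.99-fold

Step 1: 0.8 mL + 12 mL = 12.8 mL total → factor 12.8/0.8 = 16
Step 2: 12-fold → factor 12
Step 3: 2 mL brought to 25 mL → factor 25/2 = 12.5
Step 4: unknown factor x
Product of known-step factors = 2400
Overall factor = 8.00 × 10^6 particles/mL / (417 particles/mL) = 19185
x = 19185 / 2400 = 7.99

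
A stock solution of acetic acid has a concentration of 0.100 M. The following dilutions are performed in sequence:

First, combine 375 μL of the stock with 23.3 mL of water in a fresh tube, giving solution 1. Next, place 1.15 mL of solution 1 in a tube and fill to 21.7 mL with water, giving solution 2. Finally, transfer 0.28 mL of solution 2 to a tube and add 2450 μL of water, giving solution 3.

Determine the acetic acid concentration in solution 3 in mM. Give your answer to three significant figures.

Step 1: 375 μL + 23.3 mL = 23675 μL total → factor 23675/375 = 63.133
Step 2: 1.15 mL brought to 21.7 mL → factor 21.7/1.15 = 18.87
Step 3: 0.28 mL + 2450 μL = 2.73 mL total → factor 2.73/0.28 = 9.75
Overall dilution factor = 63.133 × 18.87 × 9.75 = 11615
Final = 0.100 M / 11615 = 8.609 × 10^-6 M = 0.00861 mM

0.00861 mM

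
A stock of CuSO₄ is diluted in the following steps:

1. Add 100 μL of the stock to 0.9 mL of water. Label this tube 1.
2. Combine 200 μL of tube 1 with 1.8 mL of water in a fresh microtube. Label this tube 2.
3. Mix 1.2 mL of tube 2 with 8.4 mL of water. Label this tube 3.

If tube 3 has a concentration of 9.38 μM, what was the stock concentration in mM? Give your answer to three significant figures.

7.50 mM

Step 1: 100 μL + 0.9 mL = 1000 μL total → factor 1000/100 = 10
Step 2: 200 μL + 1.8 mL = 2000 μL total → factor 2000/200 = 10
Step 3: 1.2 mL + 8.4 mL = 9.6 mL total → factor 9.6/1.2 = 8
Overall dilution factor = 10 × 10 × 8 = 800
Stock = 9.38 μM × 800 = 7504 μM = 7.50 mM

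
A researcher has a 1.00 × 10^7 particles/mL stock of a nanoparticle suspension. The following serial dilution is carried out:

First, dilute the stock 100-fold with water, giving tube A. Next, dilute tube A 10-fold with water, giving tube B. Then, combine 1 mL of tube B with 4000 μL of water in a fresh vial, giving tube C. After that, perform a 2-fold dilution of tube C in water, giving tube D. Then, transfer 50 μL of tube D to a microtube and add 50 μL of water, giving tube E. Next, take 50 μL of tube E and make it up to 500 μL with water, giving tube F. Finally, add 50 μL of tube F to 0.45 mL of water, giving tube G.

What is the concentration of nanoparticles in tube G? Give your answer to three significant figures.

5.00 particles/mL

Step 1: 100-fold → factor 100
Step 2: 10-fold → factor 10
Step 3: 1 mL + 4000 μL = 5 mL total → factor 5/1 = 5
Step 4: 2-fold → factor 2
Step 5: 50 μL + 50 μL = 100 μL total → factor 100/50 = 2
Step 6: 50 μL brought to 500 μL → factor 500/50 = 10
Step 7: 50 μL + 0.45 mL = 500 μL total → factor 500/50 = 10
Overall dilution factor = 100 × 10 × 5 × 2 × 2 × 10 × 10 = 2 × 10^6
Final = 1.00 × 10^7 particles/mL / 2 × 10^6 = 5.00 particles/mL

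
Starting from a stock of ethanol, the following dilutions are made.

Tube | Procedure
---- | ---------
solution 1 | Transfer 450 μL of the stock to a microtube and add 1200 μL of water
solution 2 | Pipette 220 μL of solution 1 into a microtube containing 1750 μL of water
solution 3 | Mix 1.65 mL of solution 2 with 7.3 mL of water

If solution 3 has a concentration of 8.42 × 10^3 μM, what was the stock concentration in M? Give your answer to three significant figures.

Step 1: 450 μL + 1200 μL = 1650 μL total → factor 1650/450 = 3.6667
Step 2: 220 μL + 1750 μL = 1970 μL total → factor 1970/220 = 8.9545
Step 3: 1.65 mL + 7.3 mL = 8.95 mL total → factor 8.95/1.65 = 5.4242
Overall dilution factor = 3.6667 × 8.9545 × 5.4242 = 178.1
Stock = 8.42 × 10^3 μM × 178.1 = 1.500 × 10^6 μM = 1.50 M

1.50 M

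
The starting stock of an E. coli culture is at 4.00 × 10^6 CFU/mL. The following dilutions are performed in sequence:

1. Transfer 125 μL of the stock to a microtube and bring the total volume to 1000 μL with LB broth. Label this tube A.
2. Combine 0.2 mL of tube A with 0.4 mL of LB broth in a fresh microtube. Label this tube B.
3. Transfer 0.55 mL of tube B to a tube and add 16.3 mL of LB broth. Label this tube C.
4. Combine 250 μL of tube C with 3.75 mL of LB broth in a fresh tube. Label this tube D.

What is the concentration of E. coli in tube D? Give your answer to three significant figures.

Step 1: 125 μL brought to 1000 μL → factor 1000/125 = 8
Step 2: 0.2 mL + 0.4 mL = 0.6 mL total → factor 0.6/0.2 = 3
Step 3: 0.55 mL + 16.3 mL = 16.85 mL total → factor 16.85/0.55 = 30.636
Step 4: 250 μL + 3.75 mL = 4000 μL total → factor 4000/250 = 16
Overall dilution factor = 8 × 3 × 30.636 × 16 = 11764
Final = 4.00 × 10^6 CFU/mL / 11764 = 340 CFU/mL

340 CFU/mL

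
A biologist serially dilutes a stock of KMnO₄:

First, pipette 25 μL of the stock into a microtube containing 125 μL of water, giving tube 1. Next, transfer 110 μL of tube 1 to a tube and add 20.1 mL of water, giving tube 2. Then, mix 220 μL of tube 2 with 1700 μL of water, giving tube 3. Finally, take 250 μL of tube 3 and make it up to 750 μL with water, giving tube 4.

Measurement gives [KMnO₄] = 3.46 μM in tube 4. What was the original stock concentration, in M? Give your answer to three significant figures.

Step 1: 25 μL + 125 μL = 150 μL total → factor 150/25 = 6
Step 2: 110 μL + 20.1 mL = 20210 μL total → factor 20210/110 = 183.73
Step 3: 220 μL + 1700 μL = 1920 μL total → factor 1920/220 = 8.7273
Step 4: 250 μL brought to 750 μL → factor 750/250 = 3
Overall dilution factor = 6 × 183.73 × 8.7273 × 3 = 28862
Stock = 3.46 μM × 28862 = 9.986 × 10^4 μM = 0.0999 M

0.0999 M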